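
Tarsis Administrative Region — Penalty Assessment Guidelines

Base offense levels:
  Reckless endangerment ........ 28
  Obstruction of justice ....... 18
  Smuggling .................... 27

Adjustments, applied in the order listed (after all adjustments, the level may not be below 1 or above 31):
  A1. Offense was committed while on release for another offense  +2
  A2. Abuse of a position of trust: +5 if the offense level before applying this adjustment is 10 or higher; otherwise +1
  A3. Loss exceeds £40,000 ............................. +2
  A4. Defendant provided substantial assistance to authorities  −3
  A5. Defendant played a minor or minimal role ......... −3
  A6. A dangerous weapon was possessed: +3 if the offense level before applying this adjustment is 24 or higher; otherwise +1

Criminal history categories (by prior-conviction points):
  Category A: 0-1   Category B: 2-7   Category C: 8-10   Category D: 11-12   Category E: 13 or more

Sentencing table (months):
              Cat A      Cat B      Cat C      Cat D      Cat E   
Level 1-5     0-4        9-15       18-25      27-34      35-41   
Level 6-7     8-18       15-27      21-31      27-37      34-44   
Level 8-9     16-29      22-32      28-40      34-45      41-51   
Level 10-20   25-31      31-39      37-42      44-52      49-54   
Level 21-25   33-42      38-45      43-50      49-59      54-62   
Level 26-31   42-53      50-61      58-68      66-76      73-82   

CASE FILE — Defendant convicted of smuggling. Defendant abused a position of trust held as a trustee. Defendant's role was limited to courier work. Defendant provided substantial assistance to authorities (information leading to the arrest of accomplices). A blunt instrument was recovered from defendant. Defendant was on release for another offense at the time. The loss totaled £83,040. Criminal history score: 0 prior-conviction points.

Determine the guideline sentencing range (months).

42-53 months

Base offense level for smuggling: 27.
A1 applies: 27 + 2 = 29.
A2 applies (level before this adjustment is 29 ≥ 10, so +5): 29 + 5 = 34.
A3 applies: 34 + 2 = 36.
A4 applies: 36 − 3 = 33.
A5 applies: 33 − 3 = 30.
A6 applies (level before this adjustment is 30 ≥ 24, so +3): 30 + 3 = 33.
Level 33 exceeds the maximum of 31; capped at 31.
Final offense level: 31.
Criminal history: 0 prior points → Category A (0-1).
Level 31 falls in the 26-31 band.
Grid: Level 26-31 × Category A = 42-53 months.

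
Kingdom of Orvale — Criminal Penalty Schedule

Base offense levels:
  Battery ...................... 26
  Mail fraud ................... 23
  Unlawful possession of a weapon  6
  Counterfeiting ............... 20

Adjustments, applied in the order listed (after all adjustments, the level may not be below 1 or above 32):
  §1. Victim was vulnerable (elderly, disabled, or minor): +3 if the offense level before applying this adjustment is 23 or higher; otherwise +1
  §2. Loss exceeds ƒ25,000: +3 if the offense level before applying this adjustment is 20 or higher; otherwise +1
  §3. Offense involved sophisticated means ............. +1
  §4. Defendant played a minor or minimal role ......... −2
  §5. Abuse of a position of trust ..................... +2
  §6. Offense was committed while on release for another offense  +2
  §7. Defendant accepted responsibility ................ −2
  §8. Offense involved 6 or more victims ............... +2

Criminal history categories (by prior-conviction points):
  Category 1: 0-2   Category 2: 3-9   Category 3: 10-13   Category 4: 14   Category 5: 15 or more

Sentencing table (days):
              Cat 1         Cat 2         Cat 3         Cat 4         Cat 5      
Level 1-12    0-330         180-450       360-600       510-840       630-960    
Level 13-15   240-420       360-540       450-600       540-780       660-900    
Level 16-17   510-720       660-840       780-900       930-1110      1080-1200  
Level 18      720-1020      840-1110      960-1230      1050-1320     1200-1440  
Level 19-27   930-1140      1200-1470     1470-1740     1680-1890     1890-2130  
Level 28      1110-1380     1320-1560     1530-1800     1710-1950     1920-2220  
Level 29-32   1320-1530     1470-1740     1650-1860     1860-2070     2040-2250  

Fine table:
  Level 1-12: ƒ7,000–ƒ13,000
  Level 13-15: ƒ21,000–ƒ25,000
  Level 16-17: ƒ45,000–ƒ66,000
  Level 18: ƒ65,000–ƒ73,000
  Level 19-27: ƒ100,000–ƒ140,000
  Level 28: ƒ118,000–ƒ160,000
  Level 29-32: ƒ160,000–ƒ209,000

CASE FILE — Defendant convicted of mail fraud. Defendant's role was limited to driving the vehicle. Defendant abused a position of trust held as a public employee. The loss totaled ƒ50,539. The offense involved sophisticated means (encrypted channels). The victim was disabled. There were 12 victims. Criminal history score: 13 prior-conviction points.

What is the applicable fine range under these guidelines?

ƒ160,000–ƒ209,000

Base offense level for mail fraud: 23.
§1 applies (level before this adjustment is 23 ≥ 23, so +3): 23 + 3 = 26.
§2 applies (level before this adjustment is 26 ≥ 20, so +3): 26 + 3 = 29.
§3 applies: 29 + 1 = 30.
§4 applies: 30 − 2 = 28.
§5 applies: 28 + 2 = 30.
§7 does not apply.
§8 applies: 30 + 2 = 32.
Final offense level: 32.
Level 32 falls in the 29-32 band.
Fine table: Level 29-32 → ƒ160,000–ƒ209,000.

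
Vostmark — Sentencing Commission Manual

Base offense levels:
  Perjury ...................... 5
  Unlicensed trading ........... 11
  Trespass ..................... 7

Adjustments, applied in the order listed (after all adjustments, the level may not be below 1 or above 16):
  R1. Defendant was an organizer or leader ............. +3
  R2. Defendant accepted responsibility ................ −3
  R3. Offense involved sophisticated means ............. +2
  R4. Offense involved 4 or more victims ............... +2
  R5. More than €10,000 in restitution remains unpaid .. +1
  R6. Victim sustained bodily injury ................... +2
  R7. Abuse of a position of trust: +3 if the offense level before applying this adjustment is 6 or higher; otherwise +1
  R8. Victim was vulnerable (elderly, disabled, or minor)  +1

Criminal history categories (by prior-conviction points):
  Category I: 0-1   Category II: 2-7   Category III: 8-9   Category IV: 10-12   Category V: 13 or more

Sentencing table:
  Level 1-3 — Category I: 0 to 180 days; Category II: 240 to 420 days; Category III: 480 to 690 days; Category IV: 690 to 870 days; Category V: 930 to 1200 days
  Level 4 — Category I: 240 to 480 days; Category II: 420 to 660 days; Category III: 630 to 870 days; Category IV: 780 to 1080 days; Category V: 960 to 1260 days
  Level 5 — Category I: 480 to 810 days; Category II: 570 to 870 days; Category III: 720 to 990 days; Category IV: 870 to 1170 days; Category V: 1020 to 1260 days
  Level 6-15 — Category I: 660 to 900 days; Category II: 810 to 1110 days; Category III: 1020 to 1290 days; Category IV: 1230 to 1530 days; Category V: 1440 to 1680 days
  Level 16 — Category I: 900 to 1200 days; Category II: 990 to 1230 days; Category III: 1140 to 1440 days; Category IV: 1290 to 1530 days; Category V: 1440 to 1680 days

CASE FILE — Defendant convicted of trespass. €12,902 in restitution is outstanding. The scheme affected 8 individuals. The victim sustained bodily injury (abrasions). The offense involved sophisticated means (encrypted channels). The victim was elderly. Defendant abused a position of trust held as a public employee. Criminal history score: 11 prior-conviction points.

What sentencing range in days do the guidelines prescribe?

Base offense level for trespass: 7.
R2 does not apply.
R3 applies: 7 + 2 = 9.
R4 applies: 9 + 2 = 11.
R5 applies: 11 + 1 = 12.
R6 applies: 12 + 2 = 14.
R7 applies (level before this adjustment is 14 ≥ 6, so +3): 14 + 3 = 17.
R8 applies: 17 + 1 = 18.
Level 18 exceeds the maximum of 16; capped at 16.
Final offense level: 16.
Criminal history: 11 prior points → Category IV (10-12).
Level 16 falls in the 16 band.
Grid: Level 16 × Category IV = 1290-1530 days.

1290-1530 days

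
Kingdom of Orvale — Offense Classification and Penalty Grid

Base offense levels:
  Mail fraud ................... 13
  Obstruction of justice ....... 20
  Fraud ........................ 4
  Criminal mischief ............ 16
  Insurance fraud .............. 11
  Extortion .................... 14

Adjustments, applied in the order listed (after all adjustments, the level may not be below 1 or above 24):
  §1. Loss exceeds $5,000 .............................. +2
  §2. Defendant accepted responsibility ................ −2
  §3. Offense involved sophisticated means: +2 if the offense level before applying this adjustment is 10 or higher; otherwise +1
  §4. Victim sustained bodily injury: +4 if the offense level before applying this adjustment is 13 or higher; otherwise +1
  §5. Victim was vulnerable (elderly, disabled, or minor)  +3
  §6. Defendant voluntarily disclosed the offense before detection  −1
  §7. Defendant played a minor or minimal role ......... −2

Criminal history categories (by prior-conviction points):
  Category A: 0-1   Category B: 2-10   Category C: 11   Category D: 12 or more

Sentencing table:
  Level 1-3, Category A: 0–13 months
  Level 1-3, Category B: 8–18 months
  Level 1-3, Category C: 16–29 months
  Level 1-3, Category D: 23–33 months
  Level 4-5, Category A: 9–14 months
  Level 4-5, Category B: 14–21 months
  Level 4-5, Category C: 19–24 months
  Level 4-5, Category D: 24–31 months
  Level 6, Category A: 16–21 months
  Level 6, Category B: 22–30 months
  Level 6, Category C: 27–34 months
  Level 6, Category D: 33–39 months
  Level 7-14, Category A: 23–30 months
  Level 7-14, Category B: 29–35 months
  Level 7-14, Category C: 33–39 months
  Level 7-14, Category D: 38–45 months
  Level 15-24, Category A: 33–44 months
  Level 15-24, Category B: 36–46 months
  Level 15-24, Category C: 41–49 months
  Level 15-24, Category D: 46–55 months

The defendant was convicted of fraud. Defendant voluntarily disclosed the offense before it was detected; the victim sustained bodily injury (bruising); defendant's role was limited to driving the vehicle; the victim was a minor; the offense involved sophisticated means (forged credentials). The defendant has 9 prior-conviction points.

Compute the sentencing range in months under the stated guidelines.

Base offense level for fraud: 4.
§2 does not apply.
§3 applies (level before this adjustment is 4 < 10, so +1): 4 + 1 = 5.
§4 applies (level before this adjustment is 5 < 13, so +1): 5 + 1 = 6.
§5 applies: 6 + 3 = 9.
§6 applies: 9 − 1 = 8.
§7 applies: 8 − 2 = 6.
Final offense level: 6.
Criminal history: 9 prior points → Category B (2-10).
Level 6 falls in the 6 band.
Grid: Level 6 × Category B = 22-30 months.

22-30 months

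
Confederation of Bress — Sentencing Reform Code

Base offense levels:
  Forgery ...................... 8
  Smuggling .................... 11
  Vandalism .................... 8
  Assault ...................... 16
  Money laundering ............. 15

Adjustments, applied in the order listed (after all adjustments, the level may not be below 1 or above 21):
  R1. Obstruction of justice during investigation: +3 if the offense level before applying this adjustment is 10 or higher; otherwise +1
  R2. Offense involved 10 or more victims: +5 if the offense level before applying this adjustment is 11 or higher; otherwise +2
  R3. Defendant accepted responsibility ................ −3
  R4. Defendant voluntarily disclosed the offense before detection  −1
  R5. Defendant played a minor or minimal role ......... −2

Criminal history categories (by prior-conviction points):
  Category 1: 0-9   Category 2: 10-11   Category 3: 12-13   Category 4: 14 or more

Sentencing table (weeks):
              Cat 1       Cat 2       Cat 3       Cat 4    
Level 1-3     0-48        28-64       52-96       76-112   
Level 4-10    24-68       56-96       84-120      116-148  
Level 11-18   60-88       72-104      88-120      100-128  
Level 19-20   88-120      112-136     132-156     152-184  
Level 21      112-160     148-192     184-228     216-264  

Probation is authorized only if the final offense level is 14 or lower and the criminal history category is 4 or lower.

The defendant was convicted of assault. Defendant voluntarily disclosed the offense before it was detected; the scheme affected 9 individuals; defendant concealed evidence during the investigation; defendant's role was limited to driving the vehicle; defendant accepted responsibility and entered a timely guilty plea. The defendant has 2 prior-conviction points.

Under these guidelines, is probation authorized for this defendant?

Yes

Base offense level for assault: 16.
R1 applies (level before this adjustment is 16 ≥ 10, so +3): 16 + 3 = 19.
R3 applies: 19 − 3 = 16.
R4 applies: 16 − 1 = 15.
R5 applies: 15 − 2 = 13.
Final offense level: 13.
Criminal history: 2 prior points → Category 1 (0-9).
Level 13 falls in the 11-18 band.
Grid: Level 11-18 × Category 1 = 60-88 weeks.
Probation check: level 13 ≤ 14 and category 1 ≤ 4 → eligible.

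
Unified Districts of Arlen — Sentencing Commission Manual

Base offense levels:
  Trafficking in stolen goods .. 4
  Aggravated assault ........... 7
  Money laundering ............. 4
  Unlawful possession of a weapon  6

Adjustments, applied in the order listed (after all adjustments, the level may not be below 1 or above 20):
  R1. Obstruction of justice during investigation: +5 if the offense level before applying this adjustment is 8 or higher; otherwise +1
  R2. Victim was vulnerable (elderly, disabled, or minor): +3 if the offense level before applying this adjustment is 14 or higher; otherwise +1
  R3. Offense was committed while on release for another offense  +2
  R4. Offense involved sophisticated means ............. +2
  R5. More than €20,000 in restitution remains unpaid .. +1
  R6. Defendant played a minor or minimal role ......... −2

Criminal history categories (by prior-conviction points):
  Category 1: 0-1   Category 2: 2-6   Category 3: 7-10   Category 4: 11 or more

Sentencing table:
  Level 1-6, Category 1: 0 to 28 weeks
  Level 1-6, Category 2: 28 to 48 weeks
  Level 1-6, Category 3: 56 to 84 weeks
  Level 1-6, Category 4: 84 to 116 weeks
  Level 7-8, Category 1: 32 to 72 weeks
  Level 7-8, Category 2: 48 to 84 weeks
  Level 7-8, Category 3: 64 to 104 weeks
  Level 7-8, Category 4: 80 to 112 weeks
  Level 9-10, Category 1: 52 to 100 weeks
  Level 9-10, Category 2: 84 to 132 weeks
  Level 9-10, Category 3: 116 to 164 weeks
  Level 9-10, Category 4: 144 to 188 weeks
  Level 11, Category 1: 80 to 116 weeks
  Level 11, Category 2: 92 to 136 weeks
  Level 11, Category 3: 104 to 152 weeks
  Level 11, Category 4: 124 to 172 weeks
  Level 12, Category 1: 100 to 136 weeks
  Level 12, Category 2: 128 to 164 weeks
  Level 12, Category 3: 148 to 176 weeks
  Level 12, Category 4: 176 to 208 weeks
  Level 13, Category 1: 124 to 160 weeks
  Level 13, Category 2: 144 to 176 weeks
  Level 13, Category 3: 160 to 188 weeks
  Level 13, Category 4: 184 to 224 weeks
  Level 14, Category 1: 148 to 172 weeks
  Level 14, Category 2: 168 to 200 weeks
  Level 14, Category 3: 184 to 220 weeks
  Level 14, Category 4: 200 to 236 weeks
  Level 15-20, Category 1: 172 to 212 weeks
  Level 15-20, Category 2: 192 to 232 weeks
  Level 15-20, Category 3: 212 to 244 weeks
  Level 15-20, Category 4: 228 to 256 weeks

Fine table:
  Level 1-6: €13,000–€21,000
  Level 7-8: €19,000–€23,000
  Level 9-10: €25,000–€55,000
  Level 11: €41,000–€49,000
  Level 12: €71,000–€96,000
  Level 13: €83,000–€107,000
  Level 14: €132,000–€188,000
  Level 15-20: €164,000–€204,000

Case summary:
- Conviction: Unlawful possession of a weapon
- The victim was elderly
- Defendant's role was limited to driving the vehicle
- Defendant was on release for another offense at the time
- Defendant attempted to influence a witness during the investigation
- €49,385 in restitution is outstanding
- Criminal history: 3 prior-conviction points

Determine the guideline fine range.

€25,000–€55,000

Base offense level for unlawful possession of a weapon: 6.
R1 applies (level before this adjustment is 6 < 8, so +1): 6 + 1 = 7.
R2 applies (level before this adjustment is 7 < 14, so +1): 7 + 1 = 8.
R3 applies: 8 + 2 = 10.
R4 does not apply.
R5 applies: 10 + 1 = 11.
R6 applies: 11 − 2 = 9.
Final offense level: 9.
Level 9 falls in the 9-10 band.
Fine table: Level 9-10 → €25,000–€55,000.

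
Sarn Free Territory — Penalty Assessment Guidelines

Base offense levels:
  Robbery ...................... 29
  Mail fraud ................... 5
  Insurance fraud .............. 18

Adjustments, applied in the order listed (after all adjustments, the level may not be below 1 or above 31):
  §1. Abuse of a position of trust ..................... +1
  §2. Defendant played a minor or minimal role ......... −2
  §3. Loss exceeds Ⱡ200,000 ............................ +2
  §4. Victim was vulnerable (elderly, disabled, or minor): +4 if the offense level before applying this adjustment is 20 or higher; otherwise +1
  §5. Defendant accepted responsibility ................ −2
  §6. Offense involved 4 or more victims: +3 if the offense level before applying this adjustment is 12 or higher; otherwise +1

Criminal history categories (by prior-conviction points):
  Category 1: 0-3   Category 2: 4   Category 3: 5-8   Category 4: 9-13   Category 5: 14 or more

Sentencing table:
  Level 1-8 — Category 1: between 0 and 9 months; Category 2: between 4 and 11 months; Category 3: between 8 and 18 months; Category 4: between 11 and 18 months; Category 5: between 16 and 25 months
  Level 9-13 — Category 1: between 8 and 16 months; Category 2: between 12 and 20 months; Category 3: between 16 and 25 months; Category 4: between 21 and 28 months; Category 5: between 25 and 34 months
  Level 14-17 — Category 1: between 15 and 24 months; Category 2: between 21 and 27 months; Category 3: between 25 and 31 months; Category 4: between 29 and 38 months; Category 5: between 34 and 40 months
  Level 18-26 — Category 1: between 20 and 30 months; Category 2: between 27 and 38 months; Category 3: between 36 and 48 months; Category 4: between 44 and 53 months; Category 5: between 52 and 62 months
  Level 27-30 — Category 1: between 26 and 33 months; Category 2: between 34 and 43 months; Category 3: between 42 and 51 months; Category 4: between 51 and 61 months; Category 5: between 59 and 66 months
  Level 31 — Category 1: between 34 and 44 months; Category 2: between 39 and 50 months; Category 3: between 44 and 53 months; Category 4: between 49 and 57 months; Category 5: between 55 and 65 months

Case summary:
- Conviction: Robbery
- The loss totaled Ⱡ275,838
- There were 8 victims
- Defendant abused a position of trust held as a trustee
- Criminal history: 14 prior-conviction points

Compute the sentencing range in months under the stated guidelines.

55-65 months

Base offense level for robbery: 29.
§1 applies: 29 + 1 = 30.
§2 does not apply.
§3 applies: 30 + 2 = 32.
§6 applies (level before this adjustment is 32 ≥ 12, so +3): 32 + 3 = 35.
Level 35 exceeds the maximum of 31; capped at 31.
Final offense level: 31.
Criminal history: 14 prior points → Category 5 (14+).
Level 31 falls in the 31 band.
Grid: Level 31 × Category 5 = 55-65 months.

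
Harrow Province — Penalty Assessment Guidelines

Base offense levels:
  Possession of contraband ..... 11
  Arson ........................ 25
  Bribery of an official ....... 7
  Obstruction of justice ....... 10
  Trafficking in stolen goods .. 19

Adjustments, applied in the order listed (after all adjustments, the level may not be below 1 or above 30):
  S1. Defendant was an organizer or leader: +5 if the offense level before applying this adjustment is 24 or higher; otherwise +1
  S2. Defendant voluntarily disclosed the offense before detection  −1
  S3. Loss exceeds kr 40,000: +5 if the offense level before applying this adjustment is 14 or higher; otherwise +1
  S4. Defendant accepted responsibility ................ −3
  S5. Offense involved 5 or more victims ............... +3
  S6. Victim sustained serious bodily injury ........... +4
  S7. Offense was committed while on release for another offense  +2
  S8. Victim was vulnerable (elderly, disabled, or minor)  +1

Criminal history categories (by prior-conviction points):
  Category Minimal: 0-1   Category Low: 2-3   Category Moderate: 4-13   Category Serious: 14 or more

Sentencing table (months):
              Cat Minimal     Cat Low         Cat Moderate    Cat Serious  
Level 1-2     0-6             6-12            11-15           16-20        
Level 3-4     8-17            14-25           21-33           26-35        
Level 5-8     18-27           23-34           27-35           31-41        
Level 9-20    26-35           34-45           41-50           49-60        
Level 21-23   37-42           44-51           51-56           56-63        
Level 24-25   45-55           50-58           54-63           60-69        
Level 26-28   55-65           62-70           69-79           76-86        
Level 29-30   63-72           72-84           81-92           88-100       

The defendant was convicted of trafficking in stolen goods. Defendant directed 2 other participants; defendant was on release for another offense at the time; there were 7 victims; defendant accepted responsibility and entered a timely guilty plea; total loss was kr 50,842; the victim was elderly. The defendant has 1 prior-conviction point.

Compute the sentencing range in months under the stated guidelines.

55-65 months

Base offense level for trafficking in stolen goods: 19.
S1 applies (level before this adjustment is 19 < 24, so +1): 19 + 1 = 20.
S3 applies (level before this adjustment is 20 ≥ 14, so +5): 20 + 5 = 25.
S4 applies: 25 − 3 = 22.
S5 applies: 22 + 3 = 25.
S6 does not apply.
S7 applies: 25 + 2 = 27.
S8 applies: 27 + 1 = 28.
Final offense level: 28.
Criminal history: 1 prior point → Category Minimal (0-1).
Level 28 falls in the 26-28 band.
Grid: Level 26-28 × Category Minimal = 55-65 months.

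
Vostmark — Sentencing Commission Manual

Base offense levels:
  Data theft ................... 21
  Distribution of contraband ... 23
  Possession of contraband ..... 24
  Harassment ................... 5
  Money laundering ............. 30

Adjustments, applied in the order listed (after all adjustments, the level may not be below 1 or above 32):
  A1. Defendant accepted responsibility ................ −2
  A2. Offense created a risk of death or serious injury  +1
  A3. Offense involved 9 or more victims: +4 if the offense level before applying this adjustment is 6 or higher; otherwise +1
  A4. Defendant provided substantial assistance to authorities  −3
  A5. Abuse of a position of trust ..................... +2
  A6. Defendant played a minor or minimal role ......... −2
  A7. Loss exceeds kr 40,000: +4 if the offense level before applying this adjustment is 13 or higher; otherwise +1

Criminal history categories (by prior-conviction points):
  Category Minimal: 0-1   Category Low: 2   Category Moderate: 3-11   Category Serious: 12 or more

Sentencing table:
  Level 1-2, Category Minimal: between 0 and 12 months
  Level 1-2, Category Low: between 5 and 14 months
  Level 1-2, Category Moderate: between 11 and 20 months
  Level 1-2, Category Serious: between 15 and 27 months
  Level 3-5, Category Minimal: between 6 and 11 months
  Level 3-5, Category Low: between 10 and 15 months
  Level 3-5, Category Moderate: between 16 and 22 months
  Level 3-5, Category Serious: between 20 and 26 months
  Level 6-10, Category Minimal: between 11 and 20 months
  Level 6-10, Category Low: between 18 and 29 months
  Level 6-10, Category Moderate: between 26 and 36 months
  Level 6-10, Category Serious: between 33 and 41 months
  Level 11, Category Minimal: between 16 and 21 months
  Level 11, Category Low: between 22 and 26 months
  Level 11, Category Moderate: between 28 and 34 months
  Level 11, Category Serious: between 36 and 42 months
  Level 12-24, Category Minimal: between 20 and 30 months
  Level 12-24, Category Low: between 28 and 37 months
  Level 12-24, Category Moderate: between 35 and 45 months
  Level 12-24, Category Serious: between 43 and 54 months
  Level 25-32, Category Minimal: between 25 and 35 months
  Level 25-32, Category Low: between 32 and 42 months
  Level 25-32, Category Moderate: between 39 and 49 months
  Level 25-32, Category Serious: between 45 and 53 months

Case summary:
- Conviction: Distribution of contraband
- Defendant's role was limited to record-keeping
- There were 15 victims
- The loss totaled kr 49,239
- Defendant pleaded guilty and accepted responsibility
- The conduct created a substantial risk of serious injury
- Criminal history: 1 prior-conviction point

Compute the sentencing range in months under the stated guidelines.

Base offense level for distribution of contraband: 23.
A1 applies: 23 − 2 = 21.
A2 applies: 21 + 1 = 22.
A3 applies (level before this adjustment is 22 ≥ 6, so +4): 22 + 4 = 26.
A5 does not apply.
A6 applies: 26 − 2 = 24.
A7 applies (level before this adjustment is 24 ≥ 13, so +4): 24 + 4 = 28.
Final offense level: 28.
Criminal history: 1 prior point → Category Minimal (0-1).
Level 28 falls in the 25-32 band.
Grid: Level 25-32 × Category Minimal = 25-35 months.

25-35 months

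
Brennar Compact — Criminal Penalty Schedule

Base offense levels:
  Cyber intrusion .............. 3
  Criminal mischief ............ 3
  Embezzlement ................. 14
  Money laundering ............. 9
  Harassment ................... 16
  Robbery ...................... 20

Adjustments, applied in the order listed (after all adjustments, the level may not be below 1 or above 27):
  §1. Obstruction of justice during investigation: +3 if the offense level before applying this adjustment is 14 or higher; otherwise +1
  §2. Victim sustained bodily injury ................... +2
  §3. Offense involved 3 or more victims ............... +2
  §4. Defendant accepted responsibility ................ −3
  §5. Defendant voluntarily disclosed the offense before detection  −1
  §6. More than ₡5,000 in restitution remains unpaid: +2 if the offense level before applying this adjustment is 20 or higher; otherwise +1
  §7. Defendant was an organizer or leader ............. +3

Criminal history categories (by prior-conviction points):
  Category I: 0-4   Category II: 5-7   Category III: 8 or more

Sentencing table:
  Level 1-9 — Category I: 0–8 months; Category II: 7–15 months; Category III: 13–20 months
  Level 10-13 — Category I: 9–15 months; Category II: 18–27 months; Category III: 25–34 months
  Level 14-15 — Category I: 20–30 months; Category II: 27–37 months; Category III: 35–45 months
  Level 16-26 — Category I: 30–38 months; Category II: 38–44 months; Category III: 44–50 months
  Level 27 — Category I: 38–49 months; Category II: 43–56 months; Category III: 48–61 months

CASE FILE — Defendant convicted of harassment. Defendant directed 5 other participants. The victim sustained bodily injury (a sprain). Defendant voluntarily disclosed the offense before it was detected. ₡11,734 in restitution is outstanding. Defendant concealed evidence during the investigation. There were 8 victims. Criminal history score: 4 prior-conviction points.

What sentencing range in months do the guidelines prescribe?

Base offense level for harassment: 16.
§1 applies (level before this adjustment is 16 ≥ 14, so +3): 16 + 3 = 19.
§2 applies: 19 + 2 = 21.
§3 applies: 21 + 2 = 23.
§5 applies: 23 − 1 = 22.
§6 applies (level before this adjustment is 22 ≥ 20, so +2): 22 + 2 = 24.
§7 applies: 24 + 3 = 27.
Final offense level: 27.
Criminal history: 4 prior points → Category I (0-4).
Level 27 falls in the 27 band.
Grid: Level 27 × Category I = 38-49 months.

38-49 months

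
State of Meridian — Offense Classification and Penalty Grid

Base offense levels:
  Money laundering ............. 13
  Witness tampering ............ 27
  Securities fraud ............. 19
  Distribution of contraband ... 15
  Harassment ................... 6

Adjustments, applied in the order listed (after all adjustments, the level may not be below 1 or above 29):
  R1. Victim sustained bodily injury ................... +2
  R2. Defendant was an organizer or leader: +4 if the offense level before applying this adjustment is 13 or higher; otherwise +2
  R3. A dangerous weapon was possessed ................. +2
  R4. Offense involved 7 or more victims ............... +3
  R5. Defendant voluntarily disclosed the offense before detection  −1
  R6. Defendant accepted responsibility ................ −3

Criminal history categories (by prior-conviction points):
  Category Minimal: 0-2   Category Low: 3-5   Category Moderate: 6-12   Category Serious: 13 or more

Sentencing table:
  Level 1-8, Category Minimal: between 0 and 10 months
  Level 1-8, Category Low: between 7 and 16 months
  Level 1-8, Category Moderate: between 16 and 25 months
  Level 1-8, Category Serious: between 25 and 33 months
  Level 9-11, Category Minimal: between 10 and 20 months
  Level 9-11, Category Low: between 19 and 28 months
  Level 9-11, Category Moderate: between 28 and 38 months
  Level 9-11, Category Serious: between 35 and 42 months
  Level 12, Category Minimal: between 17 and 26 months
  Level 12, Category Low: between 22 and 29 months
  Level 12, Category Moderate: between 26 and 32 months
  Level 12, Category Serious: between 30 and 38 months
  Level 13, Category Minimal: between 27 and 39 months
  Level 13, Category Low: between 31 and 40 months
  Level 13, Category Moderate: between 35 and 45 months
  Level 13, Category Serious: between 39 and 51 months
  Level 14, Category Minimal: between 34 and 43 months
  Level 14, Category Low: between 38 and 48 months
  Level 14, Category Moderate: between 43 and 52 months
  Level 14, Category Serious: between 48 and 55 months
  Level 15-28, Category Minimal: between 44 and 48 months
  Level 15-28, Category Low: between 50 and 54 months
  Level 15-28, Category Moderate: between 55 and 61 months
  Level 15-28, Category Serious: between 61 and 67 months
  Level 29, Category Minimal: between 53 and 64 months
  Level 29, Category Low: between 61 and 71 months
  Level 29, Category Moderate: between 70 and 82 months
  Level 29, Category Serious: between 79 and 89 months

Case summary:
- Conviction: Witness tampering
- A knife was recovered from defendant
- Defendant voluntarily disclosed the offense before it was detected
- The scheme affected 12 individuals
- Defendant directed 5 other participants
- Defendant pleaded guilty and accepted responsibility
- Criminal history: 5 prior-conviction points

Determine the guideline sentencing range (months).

61-71 months

Base offense level for witness tampering: 27.
R1 does not apply.
R2 applies (level before this adjustment is 27 ≥ 13, so +4): 27 + 4 = 31.
R3 applies: 31 + 2 = 33.
R4 applies: 33 + 3 = 36.
R5 applies: 36 − 1 = 35.
R6 applies: 35 − 3 = 32.
Level 32 exceeds the maximum of 29; capped at 29.
Final offense level: 29.
Criminal history: 5 prior points → Category Low (3-5).
Level 29 falls in the 29 band.
Grid: Level 29 × Category Low = 61-71 months.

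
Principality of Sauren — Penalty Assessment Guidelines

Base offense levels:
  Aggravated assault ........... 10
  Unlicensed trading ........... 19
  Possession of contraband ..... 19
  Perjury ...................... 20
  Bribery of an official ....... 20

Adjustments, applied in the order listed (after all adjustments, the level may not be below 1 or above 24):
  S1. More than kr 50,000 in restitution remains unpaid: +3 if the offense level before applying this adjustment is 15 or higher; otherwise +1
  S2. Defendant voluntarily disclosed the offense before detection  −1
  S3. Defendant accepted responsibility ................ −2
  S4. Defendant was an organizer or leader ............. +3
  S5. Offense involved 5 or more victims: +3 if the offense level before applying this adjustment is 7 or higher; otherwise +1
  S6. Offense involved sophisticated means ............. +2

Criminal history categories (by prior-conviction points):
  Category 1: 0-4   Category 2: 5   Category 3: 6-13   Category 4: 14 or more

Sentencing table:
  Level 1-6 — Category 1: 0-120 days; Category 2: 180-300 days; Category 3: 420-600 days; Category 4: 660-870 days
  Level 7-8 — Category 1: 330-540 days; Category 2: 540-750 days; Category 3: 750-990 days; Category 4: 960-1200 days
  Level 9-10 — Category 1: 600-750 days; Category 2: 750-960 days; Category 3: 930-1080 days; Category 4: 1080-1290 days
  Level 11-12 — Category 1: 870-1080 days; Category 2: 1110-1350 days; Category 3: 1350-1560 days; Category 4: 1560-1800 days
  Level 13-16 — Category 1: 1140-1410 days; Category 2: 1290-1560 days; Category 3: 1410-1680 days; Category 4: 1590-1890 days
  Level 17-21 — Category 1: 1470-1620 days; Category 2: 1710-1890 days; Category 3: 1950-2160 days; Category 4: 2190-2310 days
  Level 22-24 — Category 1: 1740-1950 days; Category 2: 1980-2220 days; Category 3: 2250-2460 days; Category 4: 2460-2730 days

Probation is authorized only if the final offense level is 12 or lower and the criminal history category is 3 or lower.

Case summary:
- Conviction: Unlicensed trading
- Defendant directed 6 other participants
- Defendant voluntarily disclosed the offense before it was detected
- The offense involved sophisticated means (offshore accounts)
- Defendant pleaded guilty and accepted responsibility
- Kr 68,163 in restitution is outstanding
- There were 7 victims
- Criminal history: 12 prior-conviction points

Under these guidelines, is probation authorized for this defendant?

Base offense level for unlicensed trading: 19.
S1 applies (level before this adjustment is 19 ≥ 15, so +3): 19 + 3 = 22.
S2 applies: 22 − 1 = 21.
S3 applies: 21 − 2 = 19.
S4 applies: 19 + 3 = 22.
S5 applies (level before this adjustment is 22 ≥ 7, so +3): 22 + 3 = 25.
S6 applies: 25 + 2 = 27.
Level 27 exceeds the maximum of 24; capped at 24.
Final offense level: 24.
Criminal history: 12 prior points → Category 3 (6-13).
Level 24 falls in the 22-24 band.
Grid: Level 22-24 × Category 3 = 2250-2460 days.
Probation check: level 24 > 12 and category 3 ≤ 3 → not eligible.

No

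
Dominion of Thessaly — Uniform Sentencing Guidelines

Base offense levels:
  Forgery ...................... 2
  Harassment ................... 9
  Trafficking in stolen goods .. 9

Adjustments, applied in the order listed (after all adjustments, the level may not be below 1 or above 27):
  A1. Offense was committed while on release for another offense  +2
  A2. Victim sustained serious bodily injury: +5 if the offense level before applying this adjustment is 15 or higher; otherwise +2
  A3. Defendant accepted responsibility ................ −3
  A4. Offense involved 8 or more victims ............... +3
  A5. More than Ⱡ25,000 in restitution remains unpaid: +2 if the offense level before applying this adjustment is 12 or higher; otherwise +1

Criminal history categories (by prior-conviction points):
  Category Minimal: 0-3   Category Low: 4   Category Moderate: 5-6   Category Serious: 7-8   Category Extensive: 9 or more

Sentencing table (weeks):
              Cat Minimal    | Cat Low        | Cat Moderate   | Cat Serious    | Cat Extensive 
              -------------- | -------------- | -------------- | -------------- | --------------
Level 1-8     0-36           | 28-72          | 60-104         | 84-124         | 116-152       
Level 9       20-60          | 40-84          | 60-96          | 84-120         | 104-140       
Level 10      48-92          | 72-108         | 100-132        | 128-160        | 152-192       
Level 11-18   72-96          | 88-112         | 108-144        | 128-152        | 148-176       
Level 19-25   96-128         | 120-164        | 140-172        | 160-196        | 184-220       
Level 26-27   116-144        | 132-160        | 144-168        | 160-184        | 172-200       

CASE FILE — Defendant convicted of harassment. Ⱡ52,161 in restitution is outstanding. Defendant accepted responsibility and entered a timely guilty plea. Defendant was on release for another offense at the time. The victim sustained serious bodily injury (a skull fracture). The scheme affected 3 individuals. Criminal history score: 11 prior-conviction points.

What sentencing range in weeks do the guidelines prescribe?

148-176 weeks

Base offense level for harassment: 9.
A1 applies: 9 + 2 = 11.
A2 applies (level before this adjustment is 11 < 15, so +2): 11 + 2 = 13.
A3 applies: 13 − 3 = 10.
A4 does not apply.
A5 applies (level before this adjustment is 10 < 12, so +1): 10 + 1 = 11.
Final offense level: 11.
Criminal history: 11 prior points → Category Extensive (9+).
Level 11 falls in the 11-18 band.
Grid: Level 11-18 × Category Extensive = 148-176 weeks.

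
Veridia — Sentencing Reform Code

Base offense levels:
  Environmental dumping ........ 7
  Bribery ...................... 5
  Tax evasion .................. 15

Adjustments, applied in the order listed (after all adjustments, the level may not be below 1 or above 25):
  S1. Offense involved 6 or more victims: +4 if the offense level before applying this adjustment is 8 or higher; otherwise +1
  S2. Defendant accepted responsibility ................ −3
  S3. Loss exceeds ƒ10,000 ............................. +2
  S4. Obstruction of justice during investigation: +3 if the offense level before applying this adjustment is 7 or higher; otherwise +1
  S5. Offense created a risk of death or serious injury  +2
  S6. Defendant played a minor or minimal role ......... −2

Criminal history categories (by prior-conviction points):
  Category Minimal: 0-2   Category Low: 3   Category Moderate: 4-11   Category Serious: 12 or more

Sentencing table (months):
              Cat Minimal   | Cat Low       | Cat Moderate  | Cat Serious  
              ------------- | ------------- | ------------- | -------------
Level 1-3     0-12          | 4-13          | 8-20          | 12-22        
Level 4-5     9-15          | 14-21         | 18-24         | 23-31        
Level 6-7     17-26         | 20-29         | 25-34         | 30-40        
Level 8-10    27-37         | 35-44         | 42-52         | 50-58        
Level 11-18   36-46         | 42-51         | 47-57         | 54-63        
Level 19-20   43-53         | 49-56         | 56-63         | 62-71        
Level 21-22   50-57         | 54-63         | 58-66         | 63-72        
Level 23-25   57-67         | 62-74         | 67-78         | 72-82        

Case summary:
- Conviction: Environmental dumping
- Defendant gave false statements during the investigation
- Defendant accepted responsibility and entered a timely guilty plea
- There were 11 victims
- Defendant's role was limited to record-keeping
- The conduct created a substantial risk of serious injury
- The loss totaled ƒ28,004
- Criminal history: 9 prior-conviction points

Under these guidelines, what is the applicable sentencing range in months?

Base offense level for environmental dumping: 7.
S1 applies (level before this adjustment is 7 < 8, so +1): 7 + 1 = 8.
S2 applies: 8 − 3 = 5.
S3 applies: 5 + 2 = 7.
S4 applies (level before this adjustment is 7 ≥ 7, so +3): 7 + 3 = 10.
S5 applies: 10 + 2 = 12.
S6 applies: 12 − 2 = 10.
Final offense level: 10.
Criminal history: 9 prior points → Category Moderate (4-11).
Level 10 falls in the 8-10 band.
Grid: Level 8-10 × Category Moderate = 42-52 months.

42-52 months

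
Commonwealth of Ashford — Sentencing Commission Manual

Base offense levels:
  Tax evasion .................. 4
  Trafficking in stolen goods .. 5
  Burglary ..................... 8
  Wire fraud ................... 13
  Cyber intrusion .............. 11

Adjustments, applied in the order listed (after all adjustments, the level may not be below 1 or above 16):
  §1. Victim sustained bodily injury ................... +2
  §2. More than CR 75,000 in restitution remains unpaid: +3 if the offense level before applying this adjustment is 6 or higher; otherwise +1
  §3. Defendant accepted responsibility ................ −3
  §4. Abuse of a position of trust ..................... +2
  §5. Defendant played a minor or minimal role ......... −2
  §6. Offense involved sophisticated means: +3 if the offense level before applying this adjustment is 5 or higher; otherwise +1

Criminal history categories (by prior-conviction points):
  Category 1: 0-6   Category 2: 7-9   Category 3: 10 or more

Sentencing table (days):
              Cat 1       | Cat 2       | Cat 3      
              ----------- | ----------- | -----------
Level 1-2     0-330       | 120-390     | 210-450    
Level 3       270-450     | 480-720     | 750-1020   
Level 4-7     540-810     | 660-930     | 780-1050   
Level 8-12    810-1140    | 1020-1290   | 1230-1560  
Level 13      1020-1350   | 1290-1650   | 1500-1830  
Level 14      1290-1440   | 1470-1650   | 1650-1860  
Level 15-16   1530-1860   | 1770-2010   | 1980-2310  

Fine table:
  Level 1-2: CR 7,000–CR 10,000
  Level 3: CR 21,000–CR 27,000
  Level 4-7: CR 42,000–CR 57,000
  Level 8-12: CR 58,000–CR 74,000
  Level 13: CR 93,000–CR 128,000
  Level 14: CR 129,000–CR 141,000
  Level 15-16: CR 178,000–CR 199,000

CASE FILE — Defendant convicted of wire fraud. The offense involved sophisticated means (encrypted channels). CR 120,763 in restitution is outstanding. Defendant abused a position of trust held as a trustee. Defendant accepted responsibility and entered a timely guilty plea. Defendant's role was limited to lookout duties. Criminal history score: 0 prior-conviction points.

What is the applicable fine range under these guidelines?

Base offense level for wire fraud: 13.
§2 applies (level before this adjustment is 13 ≥ 6, so +3): 13 + 3 = 16.
§3 applies: 16 − 3 = 13.
§4 applies: 13 + 2 = 15.
§5 applies: 15 − 2 = 13.
§6 applies (level before this adjustment is 13 ≥ 5, so +3): 13 + 3 = 16.
Final offense level: 16.
Level 16 falls in the 15-16 band.
Fine table: Level 15-16 → CR 178,000–CR 199,000.

CR 178,000–CR 199,000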